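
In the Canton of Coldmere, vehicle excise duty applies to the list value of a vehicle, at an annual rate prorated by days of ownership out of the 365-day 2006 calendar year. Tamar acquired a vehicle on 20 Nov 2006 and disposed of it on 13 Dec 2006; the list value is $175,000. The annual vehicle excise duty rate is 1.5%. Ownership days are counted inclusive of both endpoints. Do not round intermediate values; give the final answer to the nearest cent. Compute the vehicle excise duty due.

Days held (20 Nov – 13 Dec 2006): 24 out of 365
Tax = $175,000 × 1.5% × 24/365 = $172.6027

$172.60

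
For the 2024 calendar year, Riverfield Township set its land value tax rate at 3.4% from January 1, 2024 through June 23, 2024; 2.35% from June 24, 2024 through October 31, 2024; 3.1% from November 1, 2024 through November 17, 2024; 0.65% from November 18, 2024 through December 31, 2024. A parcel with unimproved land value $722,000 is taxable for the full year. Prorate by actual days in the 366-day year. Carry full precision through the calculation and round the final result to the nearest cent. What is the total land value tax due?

$19,367.75

January 1 – June 23, 2024: 175 days at 3.4% → $722,000 × 3.4% × 175/366 = $11,737.4317
June 24 – October 31, 2024: 130 days at 2.35% → $722,000 × 2.35% × 130/366 = $6,026.5301
November 1 – November 17, 2024: 17 days at 3.1% → $722,000 × 3.1% × 17/366 = $1,039.6011
November 18 – December 31, 2024: 44 days at 0.65% → $722,000 × 0.65% × 44/366 = $564.1858
Total = $19,367.7486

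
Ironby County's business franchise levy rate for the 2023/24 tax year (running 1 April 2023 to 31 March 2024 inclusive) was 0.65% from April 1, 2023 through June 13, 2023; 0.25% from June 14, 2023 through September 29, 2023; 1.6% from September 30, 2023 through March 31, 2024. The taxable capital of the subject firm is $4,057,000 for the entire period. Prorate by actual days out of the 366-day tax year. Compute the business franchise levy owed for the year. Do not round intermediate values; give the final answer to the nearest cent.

$40,957.96

April 1 – June 13, 2023: 74 days at 0.65% → $4,057,000 × 0.65% × 74/366 = $5,331.7404
June 14 – September 29, 2023: 108 days at 0.25% → $4,057,000 × 0.25% × 108/366 = $2,992.8689
September 30, 2023 – March 31, 2024: 184 days at 1.6% → $4,057,000 × 1.6% × 184/366 = $32,633.3552
Total = $40,957.9645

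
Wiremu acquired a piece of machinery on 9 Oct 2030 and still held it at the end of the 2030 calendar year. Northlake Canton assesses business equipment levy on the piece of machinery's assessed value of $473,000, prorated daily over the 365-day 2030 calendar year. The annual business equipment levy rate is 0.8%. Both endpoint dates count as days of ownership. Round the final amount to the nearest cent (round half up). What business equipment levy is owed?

$870.84

Days held (9 Oct – 31 Dec 2030): 84 out of 365
Tax = $473,000 × 0.8% × 84/365 = $870.8384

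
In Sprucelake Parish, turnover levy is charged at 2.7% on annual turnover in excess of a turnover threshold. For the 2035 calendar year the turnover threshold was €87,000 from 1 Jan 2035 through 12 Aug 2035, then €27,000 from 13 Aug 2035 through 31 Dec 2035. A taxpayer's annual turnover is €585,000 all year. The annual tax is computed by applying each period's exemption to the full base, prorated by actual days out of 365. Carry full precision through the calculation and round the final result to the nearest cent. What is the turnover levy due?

€14,071.81

1 Jan – 12 Aug 2035: 224 days, exemption €87,000 → (€585,000 − €87,000) × 2.7% × 224/365 = €8,251.7918
13 Aug – 31 Dec 2035: 141 days, exemption €27,000 → (€585,000 − €27,000) × 2.7% × 141/365 = €5,820.0164
Total = €14,071.8082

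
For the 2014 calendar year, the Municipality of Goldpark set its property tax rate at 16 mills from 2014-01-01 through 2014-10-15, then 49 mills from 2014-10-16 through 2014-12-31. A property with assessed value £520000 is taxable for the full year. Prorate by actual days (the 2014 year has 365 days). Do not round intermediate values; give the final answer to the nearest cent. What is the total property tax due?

£11940.05

2014-01-01 to 2014-10-15: 288 days at 16 mills → £520000 × 1.6% × 288/365 = £6564.8219
2014-10-16 to 2014-12-31: 77 days at 49 mills → £520000 × 4.9% × 77/365 = £5375.2329
Total = £11940.0548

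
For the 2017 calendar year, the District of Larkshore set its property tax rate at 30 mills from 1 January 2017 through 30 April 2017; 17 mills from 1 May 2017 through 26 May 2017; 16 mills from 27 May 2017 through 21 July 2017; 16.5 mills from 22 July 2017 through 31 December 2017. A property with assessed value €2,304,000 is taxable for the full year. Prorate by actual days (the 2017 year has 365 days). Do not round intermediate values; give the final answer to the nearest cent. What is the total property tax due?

€48,147.29

1 January – 30 April 2017: 120 days at 30 mills → €2,304,000 × 3% × 120/365 = €22,724.3836
1 May – 26 May 2017: 26 days at 17 mills → €2,304,000 × 1.7% × 26/365 = €2,790.0493
27 May – 21 July 2017: 56 days at 16 mills → €2,304,000 × 1.6% × 56/365 = €5,655.8466
22 July – 31 December 2017: 163 days at 16.5 mills → €2,304,000 × 1.65% × 163/365 = €16,977.0082
Total = €48,147.2877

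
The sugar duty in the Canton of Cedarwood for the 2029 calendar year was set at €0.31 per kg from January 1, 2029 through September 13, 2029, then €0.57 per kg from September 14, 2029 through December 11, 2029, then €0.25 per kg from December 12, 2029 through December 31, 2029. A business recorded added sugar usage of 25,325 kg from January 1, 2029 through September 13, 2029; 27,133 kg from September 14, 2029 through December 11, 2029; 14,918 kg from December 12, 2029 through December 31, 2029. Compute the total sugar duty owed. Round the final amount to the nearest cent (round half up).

January 1 – September 13, 2029: 25,325 kg at €0.31/kg → €7,850.75
September 14 – December 11, 2029: 27,133 kg at €0.57/kg → €15,465.81
December 12 – December 31, 2029: 14,918 kg at €0.25/kg → €3,729.50

€27,046.06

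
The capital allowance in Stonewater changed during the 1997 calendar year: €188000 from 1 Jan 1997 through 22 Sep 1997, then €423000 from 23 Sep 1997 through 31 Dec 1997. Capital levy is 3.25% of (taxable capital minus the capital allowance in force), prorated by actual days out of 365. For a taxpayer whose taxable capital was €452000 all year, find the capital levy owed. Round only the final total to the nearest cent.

€6487.53

1 Jan – 22 Sep 1997: 265 days, exemption €188000 → (€452000 − €188000) × 3.25% × 265/365 = €6229.3151
23 Sep – 31 Dec 1997: 100 days, exemption €423000 → (€452000 − €423000) × 3.25% × 100/365 = €258.2192
Total = €6487.5342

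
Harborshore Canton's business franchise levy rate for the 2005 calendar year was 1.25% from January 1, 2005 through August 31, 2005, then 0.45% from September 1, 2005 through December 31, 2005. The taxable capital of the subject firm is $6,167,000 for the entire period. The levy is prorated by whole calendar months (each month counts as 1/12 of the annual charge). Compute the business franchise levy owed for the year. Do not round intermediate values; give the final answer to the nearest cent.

$60,642.17

January 1 – August 31, 2005: 8 months at 1.25% → $6,167,000 × 1.25% × 8/12 = $51,391.6667
September 1 – December 31, 2005: 4 months at 0.45% → $6,167,000 × 0.45% × 4/12 = $9,250.5000
Total = $60,642.1667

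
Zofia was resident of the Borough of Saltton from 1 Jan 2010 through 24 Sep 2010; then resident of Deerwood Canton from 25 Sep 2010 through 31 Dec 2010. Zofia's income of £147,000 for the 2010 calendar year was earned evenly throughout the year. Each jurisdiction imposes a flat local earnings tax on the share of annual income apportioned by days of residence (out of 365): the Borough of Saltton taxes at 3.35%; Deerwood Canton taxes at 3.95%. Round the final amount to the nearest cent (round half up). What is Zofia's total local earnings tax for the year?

The Borough of Saltton, 1 Jan – 24 Sep 2010: 267 days → £147,000 × 3.35% × 267/365 = £3,602.3055
Deerwood Canton, 25 Sep – 31 Dec 2010: 98 days → £147,000 × 3.95% × 98/365 = £1,559.0055
Total = £5,161.3110

£5,161.31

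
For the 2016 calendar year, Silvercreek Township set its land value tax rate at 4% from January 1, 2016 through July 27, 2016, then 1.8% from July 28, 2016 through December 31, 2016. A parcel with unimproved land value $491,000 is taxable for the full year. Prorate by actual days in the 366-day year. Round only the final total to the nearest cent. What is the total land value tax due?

$15,006.36

January 1 – July 27, 2016: 209 days at 4% → $491,000 × 4% × 209/366 = $11,215.1913
July 28 – December 31, 2016: 157 days at 1.8% → $491,000 × 1.8% × 157/366 = $3,791.1639
Total = $15,006.3552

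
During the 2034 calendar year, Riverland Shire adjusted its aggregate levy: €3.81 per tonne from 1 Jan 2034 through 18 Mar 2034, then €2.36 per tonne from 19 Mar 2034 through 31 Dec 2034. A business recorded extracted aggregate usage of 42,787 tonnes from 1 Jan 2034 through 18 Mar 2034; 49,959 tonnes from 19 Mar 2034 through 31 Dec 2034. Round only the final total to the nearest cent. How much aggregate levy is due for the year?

€280,921.71

1 Jan – 18 Mar 2034: 42,787 tonnes at €3.81/tonne → €163,018.47
19 Mar – 31 Dec 2034: 49,959 tonnes at €2.36/tonne → €117,903.24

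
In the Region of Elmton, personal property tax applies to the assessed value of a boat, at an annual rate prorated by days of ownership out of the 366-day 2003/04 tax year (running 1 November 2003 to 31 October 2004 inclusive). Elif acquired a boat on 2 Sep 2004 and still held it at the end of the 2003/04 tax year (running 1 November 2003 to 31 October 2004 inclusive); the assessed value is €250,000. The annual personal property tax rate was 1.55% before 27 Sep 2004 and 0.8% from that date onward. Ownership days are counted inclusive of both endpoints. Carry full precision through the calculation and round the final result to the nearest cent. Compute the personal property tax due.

€455.94

2 Sep – 26 Sep 2004: 25 days at 1.55% → €250,000 × 1.55% × 25/366 = €264.6858
27 Sep – 31 Oct 2004: 35 days at 0.8% → €250,000 × 0.8% × 35/366 = €191.2568
Total = €455.9426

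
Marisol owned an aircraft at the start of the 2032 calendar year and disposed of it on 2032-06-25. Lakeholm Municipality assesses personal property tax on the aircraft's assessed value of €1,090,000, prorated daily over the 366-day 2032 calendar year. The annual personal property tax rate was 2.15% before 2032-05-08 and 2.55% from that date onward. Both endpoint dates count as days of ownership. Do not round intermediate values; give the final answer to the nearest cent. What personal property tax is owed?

€11,917.04

2032-01-01 to 2032-05-07: 128 days at 2.15% → €1,090,000 × 2.15% × 128/366 = €8,195.8470
2032-05-08 to 2032-06-25: 49 days at 2.55% → €1,090,000 × 2.55% × 49/366 = €3,721.1885
Total = €11,917.0355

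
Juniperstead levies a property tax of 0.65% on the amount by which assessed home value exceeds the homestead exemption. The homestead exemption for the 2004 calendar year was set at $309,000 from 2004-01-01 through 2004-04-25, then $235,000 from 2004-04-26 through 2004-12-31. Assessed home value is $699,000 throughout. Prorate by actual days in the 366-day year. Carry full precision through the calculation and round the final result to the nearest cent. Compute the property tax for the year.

$2,863.55

2004-01-01 to 2004-04-25: 116 days, exemption $309,000 → ($699,000 − $309,000) × 0.65% × 116/366 = $803.4426
2004-04-26 to 2004-12-31: 250 days, exemption $235,000 → ($699,000 − $235,000) × 0.65% × 250/366 = $2,060.1093
Total = $2,863.5519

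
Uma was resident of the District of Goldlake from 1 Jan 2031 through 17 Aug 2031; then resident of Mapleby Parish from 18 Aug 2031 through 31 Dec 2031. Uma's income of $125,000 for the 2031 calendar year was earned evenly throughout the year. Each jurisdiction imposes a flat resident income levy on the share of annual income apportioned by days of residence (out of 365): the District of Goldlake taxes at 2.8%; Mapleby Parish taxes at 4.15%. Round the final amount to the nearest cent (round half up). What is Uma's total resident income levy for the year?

The District of Goldlake, 1 Jan – 17 Aug 2031: 229 days → $125,000 × 2.8% × 229/365 = $2,195.8904
Mapleby Parish, 18 Aug – 31 Dec 2031: 136 days → $125,000 × 4.15% × 136/365 = $1,932.8767
Total = $4,128.7671

$4,128.77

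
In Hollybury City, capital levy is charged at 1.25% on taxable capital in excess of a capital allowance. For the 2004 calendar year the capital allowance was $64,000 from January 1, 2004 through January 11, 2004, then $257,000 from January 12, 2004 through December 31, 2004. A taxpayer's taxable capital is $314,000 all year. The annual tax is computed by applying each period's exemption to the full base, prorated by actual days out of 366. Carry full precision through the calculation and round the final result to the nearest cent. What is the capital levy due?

January 1 – January 11, 2004: 11 days, exemption $64,000 → ($314,000 − $64,000) × 1.25% × 11/366 = $93.9208
January 12 – December 31, 2004: 355 days, exemption $257,000 → ($314,000 − $257,000) × 1.25% × 355/366 = $691.0861
Total = $785.0068

$785.01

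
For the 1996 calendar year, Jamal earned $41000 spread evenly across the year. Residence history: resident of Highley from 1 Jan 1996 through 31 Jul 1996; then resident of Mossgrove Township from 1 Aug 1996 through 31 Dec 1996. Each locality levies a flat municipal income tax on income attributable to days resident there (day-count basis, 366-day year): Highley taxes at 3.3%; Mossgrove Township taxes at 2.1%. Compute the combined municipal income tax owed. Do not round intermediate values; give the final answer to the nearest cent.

$1147.33

Highley, 1 Jan – 31 Jul 1996: 213 days → $41000 × 3.3% × 213/366 = $787.4016
Mossgrove Township, 1 Aug – 31 Dec 1996: 153 days → $41000 × 2.1% × 153/366 = $359.9262
Total = $1147.3279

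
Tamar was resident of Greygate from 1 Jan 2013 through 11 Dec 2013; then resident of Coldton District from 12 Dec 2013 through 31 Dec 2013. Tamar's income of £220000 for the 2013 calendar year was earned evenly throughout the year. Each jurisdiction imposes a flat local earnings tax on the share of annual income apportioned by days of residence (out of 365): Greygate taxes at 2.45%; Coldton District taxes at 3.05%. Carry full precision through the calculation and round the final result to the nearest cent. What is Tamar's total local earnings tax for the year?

£5462.33

Greygate, 1 Jan – 11 Dec 2013: 345 days → £220000 × 2.45% × 345/365 = £5094.6575
Coldton District, 12 Dec – 31 Dec 2013: 20 days → £220000 × 3.05% × 20/365 = £367.6712
Total = £5462.3288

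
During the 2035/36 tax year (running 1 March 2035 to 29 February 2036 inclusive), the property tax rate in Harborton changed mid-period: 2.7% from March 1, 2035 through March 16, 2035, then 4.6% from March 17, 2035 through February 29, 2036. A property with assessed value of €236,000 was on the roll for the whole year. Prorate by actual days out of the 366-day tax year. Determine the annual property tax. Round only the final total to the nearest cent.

March 1 – March 16, 2035: 16 days at 2.7% → €236,000 × 2.7% × 16/366 = €278.5574
March 17, 2035 – February 29, 2036: 350 days at 4.6% → €236,000 × 4.6% × 350/366 = €10,381.4208
Total = €10,659.9781

€10,659.98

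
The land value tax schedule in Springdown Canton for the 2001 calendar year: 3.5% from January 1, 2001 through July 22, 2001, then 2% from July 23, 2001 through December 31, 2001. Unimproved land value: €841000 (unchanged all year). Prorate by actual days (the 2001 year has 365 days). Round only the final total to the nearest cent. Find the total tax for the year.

€23836.01

January 1 – July 22, 2001: 203 days at 3.5% → €841000 × 3.5% × 203/365 = €16370.6986
July 23 – December 31, 2001: 162 days at 2% → €841000 × 2% × 162/365 = €7465.3151
Total = €23836.0137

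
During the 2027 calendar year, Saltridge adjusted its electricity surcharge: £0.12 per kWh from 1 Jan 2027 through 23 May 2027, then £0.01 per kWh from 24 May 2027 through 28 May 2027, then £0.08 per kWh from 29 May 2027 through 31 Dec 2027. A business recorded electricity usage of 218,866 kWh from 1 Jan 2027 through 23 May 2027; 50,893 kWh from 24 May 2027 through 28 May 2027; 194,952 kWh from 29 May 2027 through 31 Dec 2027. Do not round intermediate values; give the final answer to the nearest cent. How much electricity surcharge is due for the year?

£42,369.01

1 Jan – 23 May 2027: 218,866 kWh at £0.12/kWh → £26,263.92
24 May – 28 May 2027: 50,893 kWh at £0.01/kWh → £508.93
29 May – 31 Dec 2027: 194,952 kWh at £0.08/kWh → £15,596.16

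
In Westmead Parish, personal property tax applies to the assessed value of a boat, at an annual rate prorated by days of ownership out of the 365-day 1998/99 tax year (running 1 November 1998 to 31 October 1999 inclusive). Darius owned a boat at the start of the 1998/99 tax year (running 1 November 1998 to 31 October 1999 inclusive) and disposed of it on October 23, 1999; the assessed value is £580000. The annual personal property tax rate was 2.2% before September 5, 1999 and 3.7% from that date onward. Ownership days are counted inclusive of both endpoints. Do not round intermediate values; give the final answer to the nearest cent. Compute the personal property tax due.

November 1, 1998 – September 4, 1999: 308 days at 2.2% → £580000 × 2.2% × 308/365 = £10767.3425
September 5 – October 23, 1999: 49 days at 3.7% → £580000 × 3.7% × 49/365 = £2880.9315
Total = £13648.2740

£13648.27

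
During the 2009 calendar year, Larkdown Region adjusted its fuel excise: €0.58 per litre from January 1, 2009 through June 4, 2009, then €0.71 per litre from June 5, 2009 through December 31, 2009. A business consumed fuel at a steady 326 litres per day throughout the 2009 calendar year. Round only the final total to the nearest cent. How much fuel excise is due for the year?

January 1 – June 4, 2009: 155 days × 326 litres/day = 50,530 litres at €0.58/litre → €29307.40
June 5 – December 31, 2009: 210 days × 326 litres/day = 68,460 litres at €0.71/litre → €48606.60

€77914.00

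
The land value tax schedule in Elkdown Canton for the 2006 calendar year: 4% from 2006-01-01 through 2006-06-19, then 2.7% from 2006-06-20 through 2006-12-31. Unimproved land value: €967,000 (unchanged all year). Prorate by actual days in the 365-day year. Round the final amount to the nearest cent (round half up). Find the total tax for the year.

2006-01-01 to 2006-06-19: 170 days at 4% → €967,000 × 4% × 170/365 = €18,015.3425
2006-06-20 to 2006-12-31: 195 days at 2.7% → €967,000 × 2.7% × 195/365 = €13,948.6438
Total = €31,963.9863

€31,963.99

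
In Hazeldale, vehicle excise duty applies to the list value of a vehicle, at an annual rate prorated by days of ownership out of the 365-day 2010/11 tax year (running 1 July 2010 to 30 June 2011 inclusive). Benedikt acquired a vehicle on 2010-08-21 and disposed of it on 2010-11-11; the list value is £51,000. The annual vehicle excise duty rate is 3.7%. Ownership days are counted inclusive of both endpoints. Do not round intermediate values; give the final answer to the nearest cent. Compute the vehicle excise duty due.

£429.10

Days held (2010-08-21 to 2010-11-11): 83 out of 365
Tax = £51,000 × 3.7% × 83/365 = £429.0986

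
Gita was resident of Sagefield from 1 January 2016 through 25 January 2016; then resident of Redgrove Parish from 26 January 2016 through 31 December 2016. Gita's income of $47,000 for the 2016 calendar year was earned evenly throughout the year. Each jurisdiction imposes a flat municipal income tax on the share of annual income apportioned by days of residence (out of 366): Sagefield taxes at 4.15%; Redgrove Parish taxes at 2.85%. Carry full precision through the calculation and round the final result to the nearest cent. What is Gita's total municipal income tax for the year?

Sagefield, 1 January – 25 January 2016: 25 days → $47,000 × 4.15% × 25/366 = $133.2309
Redgrove Parish, 26 January – 31 December 2016: 341 days → $47,000 × 2.85% × 341/366 = $1,248.0041
Total = $1,381.2350

$1,381.23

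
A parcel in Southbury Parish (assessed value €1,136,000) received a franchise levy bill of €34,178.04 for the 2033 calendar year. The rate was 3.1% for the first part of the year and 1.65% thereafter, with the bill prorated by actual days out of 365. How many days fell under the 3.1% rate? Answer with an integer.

Let d = days at the first rate; then 365 − d days at the second rate.
€1,136,000 × [3.1%·d + 1.65%·(365−d)] / 365 = €34,178.04
Solving gives d = 342, so the new rate took effect on 9 December 2033.

342 days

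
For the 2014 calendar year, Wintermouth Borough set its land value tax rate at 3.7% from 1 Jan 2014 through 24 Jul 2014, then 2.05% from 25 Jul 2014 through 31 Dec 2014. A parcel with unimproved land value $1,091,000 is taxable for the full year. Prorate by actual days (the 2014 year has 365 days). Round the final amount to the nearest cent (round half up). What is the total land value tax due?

1 Jan – 24 Jul 2014: 205 days at 3.7% → $1,091,000 × 3.7% × 205/365 = $22,671.8767
25 Jul – 31 Dec 2014: 160 days at 2.05% → $1,091,000 × 2.05% × 160/365 = $9,804.0548
Total = $32,475.9315

$32,475.93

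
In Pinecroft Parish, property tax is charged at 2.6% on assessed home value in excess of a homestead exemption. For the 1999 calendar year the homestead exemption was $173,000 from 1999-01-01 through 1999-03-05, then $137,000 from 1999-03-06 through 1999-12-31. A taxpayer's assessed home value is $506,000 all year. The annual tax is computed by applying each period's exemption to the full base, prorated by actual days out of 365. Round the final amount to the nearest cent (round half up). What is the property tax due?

1999-01-01 to 1999-03-05: 64 days, exemption $173,000 → ($506,000 − $173,000) × 2.6% × 64/365 = $1,518.1151
1999-03-06 to 1999-12-31: 301 days, exemption $137,000 → ($506,000 − $137,000) × 2.6% × 301/365 = $7,911.7644
Total = $9,429.8795

$9,429.88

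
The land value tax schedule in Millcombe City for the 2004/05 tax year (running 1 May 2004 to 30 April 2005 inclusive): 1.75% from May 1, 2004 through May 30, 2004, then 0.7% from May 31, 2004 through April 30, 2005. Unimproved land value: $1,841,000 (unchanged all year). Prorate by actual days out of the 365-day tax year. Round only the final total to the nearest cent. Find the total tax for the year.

May 1 – May 30, 2004: 30 days at 1.75% → $1,841,000 × 1.75% × 30/365 = $2,648.0137
May 31, 2004 – April 30, 2005: 335 days at 0.7% → $1,841,000 × 0.7% × 335/365 = $11,827.7945
Total = $14,475.8082

$14,475.81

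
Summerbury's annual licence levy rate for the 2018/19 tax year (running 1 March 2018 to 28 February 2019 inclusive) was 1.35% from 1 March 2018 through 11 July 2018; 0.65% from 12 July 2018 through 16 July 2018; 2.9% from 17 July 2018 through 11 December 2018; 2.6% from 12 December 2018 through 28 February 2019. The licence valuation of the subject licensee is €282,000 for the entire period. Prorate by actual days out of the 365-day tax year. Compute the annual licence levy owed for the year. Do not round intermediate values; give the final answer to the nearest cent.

1 March – 11 July 2018: 133 days at 1.35% → €282,000 × 1.35% × 133/365 = €1,387.2082
12 July – 16 July 2018: 5 days at 0.65% → €282,000 × 0.65% × 5/365 = €25.1096
17 July – 11 December 2018: 148 days at 2.9% → €282,000 × 2.9% × 148/365 = €3,316.0110
12 December 2018 – 28 February 2019: 79 days at 2.6% → €282,000 × 2.6% × 79/365 = €1,586.9260
Total = €6,315.2548

€6,315.25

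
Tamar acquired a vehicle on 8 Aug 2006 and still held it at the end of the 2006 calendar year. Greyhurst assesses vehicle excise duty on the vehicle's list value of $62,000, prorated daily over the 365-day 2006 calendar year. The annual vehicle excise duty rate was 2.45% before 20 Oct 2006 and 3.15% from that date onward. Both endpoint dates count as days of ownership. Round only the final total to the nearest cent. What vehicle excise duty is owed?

8 Aug – 19 Oct 2006: 73 days at 2.45% → $62,000 × 2.45% × 73/365 = $303.8000
20 Oct – 31 Dec 2006: 73 days at 3.15% → $62,000 × 3.15% × 73/365 = $390.6000
Total = $694.4000

$694.40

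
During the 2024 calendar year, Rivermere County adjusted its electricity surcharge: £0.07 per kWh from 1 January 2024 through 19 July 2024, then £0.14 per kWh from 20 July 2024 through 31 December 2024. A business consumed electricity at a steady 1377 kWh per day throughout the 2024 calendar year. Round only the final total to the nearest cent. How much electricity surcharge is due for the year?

£51183.09

1 January – 19 July 2024: 201 days × 1377 kWh/day = 276,777 kWh at £0.07/kWh → £19374.39
20 July – 31 December 2024: 165 days × 1377 kWh/day = 227,205 kWh at £0.14/kWh → £31808.70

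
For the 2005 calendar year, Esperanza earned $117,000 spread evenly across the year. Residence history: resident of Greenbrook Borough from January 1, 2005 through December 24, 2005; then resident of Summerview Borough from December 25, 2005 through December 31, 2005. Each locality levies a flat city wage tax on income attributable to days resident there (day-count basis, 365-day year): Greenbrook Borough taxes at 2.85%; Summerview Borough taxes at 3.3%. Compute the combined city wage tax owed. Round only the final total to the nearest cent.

Greenbrook Borough, January 1 – December 24, 2005: 358 days → $117,000 × 2.85% × 358/365 = $3,270.5507
Summerview Borough, December 25 – December 31, 2005: 7 days → $117,000 × 3.3% × 7/365 = $74.0466
Total = $3,344.5973

$3,344.60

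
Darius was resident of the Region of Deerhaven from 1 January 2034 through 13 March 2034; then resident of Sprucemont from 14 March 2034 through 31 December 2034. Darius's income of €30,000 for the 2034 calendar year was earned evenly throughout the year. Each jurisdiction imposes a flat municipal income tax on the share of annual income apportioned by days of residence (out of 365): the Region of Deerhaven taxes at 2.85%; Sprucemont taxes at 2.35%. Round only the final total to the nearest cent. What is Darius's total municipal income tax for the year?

The Region of Deerhaven, 1 January – 13 March 2034: 72 days → €30,000 × 2.85% × 72/365 = €168.6575
Sprucemont, 14 March – 31 December 2034: 293 days → €30,000 × 2.35% × 293/365 = €565.9315
Total = €734.5890

€734.59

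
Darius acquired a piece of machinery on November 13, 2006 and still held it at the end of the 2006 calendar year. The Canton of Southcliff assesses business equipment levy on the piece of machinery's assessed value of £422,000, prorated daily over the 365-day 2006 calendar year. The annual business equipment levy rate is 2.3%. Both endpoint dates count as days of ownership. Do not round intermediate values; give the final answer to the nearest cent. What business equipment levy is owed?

£1,303.00

Days held (November 13 – December 31, 2006): 49 out of 365
Tax = £422,000 × 2.3% × 49/365 = £1,302.9973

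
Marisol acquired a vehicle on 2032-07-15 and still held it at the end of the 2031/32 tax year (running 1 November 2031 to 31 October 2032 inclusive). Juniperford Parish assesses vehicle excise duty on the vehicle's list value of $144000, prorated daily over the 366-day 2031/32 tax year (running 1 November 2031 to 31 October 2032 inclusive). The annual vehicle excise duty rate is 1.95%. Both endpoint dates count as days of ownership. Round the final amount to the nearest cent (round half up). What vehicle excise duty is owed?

Days held (2032-07-15 to 2032-10-31): 109 out of 366
Tax = $144000 × 1.95% × 109/366 = $836.2623

$836.26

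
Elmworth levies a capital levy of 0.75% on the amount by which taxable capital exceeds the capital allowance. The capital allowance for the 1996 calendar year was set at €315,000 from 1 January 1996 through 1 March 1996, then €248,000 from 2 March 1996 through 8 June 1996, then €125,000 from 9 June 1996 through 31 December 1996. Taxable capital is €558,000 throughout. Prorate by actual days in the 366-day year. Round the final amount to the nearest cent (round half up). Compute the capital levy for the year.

€2,760.47

1 January – 1 March 1996: 61 days, exemption €315,000 → (€558,000 − €315,000) × 0.75% × 61/366 = €303.7500
2 March – 8 June 1996: 99 days, exemption €248,000 → (€558,000 − €248,000) × 0.75% × 99/366 = €628.8934
9 June – 31 December 1996: 206 days, exemption €125,000 → (€558,000 − €125,000) × 0.75% × 206/366 = €1,827.8279
Total = €2,760.4713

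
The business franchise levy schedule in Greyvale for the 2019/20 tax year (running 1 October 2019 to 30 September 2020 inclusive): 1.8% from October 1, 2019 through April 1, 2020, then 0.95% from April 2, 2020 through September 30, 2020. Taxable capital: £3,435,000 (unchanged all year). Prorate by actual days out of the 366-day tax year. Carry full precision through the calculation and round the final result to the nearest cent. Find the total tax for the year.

£47,311.02

October 1, 2019 – April 1, 2020: 184 days at 1.8% → £3,435,000 × 1.8% × 184/366 = £31,083.9344
April 2 – September 30, 2020: 182 days at 0.95% → £3,435,000 × 0.95% × 182/366 = £16,227.0902
Total = £47,311.0246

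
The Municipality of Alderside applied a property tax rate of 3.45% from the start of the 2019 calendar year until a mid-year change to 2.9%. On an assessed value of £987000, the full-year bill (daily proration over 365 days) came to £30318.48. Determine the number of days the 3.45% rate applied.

114 days

Let d = days at the first rate; then 365 − d days at the second rate.
£987000 × [3.45%·d + 2.9%·(365−d)] / 365 = £30318.48
Solving gives d = 114, so the new rate took effect on 25 Apr 2019.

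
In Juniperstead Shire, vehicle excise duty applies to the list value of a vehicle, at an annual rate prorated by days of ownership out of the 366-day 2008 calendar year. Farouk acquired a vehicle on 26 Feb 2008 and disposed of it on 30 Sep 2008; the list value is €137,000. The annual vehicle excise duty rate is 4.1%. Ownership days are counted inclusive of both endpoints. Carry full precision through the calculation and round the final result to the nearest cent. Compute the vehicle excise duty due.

€3,345.64

Days held (26 Feb – 30 Sep 2008): 218 out of 366
Tax = €137,000 × 4.1% × 218/366 = €3,345.6448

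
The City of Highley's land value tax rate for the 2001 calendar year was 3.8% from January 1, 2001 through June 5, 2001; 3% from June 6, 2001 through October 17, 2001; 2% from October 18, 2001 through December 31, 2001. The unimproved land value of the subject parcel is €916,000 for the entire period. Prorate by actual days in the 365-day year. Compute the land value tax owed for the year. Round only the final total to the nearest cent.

€28,729.78

January 1 – June 5, 2001: 156 days at 3.8% → €916,000 × 3.8% × 156/365 = €14,876.8438
June 6 – October 17, 2001: 134 days at 3% → €916,000 × 3% × 134/365 = €10,088.5479
October 18 – December 31, 2001: 75 days at 2% → €916,000 × 2% × 75/365 = €3,764.3836
Total = €28,729.7753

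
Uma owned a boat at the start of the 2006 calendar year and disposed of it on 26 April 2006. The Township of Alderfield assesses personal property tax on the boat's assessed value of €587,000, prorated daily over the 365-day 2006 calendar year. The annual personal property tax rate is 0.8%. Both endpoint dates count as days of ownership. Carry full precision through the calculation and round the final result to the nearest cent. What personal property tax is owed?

€1,492.43

Days held (1 January – 26 April 2006): 116 out of 365
Tax = €587,000 × 0.8% × 116/365 = €1,492.4274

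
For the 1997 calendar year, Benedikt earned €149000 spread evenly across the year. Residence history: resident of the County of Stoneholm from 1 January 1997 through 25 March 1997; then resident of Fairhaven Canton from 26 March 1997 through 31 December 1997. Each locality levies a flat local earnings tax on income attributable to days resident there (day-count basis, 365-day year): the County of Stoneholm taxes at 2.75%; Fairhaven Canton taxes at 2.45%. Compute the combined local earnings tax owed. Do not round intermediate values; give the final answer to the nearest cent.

€3753.37

The County of Stoneholm, 1 January – 25 March 1997: 84 days → €149000 × 2.75% × 84/365 = €942.9863
Fairhaven Canton, 26 March – 31 December 1997: 281 days → €149000 × 2.45% × 281/365 = €2810.3849
Total = €3753.3712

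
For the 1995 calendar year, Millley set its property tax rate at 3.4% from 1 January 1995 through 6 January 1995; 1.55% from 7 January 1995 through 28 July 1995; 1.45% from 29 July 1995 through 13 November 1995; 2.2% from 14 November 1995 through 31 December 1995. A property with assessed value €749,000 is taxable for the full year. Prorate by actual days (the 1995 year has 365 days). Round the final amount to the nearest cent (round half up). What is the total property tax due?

€12,255.90

1 January – 6 January 1995: 6 days at 3.4% → €749,000 × 3.4% × 6/365 = €418.6192
7 January – 28 July 1995: 203 days at 1.55% → €749,000 × 1.55% × 203/365 = €6,456.7904
29 July – 13 November 1995: 108 days at 1.45% → €749,000 × 1.45% × 108/365 = €3,213.5178
14 November – 31 December 1995: 48 days at 2.2% → €749,000 × 2.2% × 48/365 = €2,166.9699
Total = €12,255.8973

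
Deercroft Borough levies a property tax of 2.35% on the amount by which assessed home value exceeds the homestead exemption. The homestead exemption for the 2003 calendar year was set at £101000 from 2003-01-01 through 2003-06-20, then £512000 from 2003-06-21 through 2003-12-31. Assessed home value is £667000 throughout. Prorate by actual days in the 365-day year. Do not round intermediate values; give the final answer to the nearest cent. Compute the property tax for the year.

2003-01-01 to 2003-06-20: 171 days, exemption £101000 → (£667000 − £101000) × 2.35% × 171/365 = £6231.4274
2003-06-21 to 2003-12-31: 194 days, exemption £512000 → (£667000 − £512000) × 2.35% × 194/365 = £1936.0137
Total = £8167.4411

£8167.44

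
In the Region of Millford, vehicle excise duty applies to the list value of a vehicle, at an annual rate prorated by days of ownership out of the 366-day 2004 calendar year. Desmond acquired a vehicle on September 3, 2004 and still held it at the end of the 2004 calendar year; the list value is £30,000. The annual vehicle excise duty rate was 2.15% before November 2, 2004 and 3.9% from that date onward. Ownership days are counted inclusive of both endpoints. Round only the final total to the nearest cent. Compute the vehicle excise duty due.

September 3 – November 1, 2004: 60 days at 2.15% → £30,000 × 2.15% × 60/366 = £105.7377
November 2 – December 31, 2004: 60 days at 3.9% → £30,000 × 3.9% × 60/366 = £191.8033
Total = £297.5410

£297.54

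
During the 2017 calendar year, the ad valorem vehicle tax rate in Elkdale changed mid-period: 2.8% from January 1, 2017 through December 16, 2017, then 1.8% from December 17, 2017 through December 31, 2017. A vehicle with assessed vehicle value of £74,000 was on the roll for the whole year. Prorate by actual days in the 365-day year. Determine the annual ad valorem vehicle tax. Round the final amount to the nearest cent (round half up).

£2,041.59

January 1 – December 16, 2017: 350 days at 2.8% → £74,000 × 2.8% × 350/365 = £1,986.8493
December 17 – December 31, 2017: 15 days at 1.8% → £74,000 × 1.8% × 15/365 = £54.7397
Total = £2,041.5890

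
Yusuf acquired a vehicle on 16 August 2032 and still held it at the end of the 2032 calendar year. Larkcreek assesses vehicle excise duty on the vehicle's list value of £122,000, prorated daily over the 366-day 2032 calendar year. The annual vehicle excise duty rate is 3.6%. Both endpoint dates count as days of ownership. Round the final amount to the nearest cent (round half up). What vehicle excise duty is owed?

Days held (16 August – 31 December 2032): 138 out of 366
Tax = £122,000 × 3.6% × 138/366 = £1,656.0000

£1,656.00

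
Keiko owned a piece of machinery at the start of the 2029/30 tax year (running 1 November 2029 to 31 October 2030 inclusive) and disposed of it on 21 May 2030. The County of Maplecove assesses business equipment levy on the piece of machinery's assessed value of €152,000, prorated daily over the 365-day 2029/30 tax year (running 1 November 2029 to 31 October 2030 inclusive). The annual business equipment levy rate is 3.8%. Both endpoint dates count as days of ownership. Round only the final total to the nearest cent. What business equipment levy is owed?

€3,196.58

Days held (1 November 2029 – 21 May 2030): 202 out of 365
Tax = €152,000 × 3.8% × 202/365 = €3,196.5808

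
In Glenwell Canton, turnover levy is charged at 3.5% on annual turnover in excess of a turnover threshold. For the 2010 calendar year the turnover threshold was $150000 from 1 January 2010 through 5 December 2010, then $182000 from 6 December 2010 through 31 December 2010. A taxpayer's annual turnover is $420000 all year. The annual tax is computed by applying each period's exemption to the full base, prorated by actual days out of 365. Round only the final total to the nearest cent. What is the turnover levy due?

1 January – 5 December 2010: 339 days, exemption $150000 → ($420000 − $150000) × 3.5% × 339/365 = $8776.8493
6 December – 31 December 2010: 26 days, exemption $182000 → ($420000 − $182000) × 3.5% × 26/365 = $593.3699
Total = $9370.2192

$9370.22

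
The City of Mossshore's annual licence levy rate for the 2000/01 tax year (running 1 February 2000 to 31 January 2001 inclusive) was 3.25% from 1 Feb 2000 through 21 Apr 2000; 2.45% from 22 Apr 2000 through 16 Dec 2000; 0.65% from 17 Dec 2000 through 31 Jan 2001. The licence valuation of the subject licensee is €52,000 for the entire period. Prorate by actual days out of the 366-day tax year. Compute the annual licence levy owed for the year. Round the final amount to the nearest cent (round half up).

€1,248.43

1 Feb – 21 Apr 2000: 81 days at 3.25% → €52,000 × 3.25% × 81/366 = €374.0164
22 Apr – 16 Dec 2000: 239 days at 2.45% → €52,000 × 2.45% × 239/366 = €831.9290
17 Dec 2000 – 31 Jan 2001: 46 days at 0.65% → €52,000 × 0.65% × 46/366 = €42.4809
Total = €1,248.4262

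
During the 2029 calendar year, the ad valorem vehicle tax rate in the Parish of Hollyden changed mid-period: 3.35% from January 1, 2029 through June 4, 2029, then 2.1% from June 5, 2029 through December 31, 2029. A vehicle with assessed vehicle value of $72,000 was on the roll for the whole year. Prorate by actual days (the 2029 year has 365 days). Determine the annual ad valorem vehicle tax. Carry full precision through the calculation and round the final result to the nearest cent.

$1,894.19

January 1 – June 4, 2029: 155 days at 3.35% → $72,000 × 3.35% × 155/365 = $1,024.2740
June 5 – December 31, 2029: 210 days at 2.1% → $72,000 × 2.1% × 210/365 = $869.9178
Total = $1,894.1918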